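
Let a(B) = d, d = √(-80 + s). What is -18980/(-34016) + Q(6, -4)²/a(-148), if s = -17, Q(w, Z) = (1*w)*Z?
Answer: 4745/8504 - 576*I*√97/97 ≈ 0.55797 - 58.484*I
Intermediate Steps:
Q(w, Z) = Z*w (Q(w, Z) = w*Z = Z*w)
d = I*√97 (d = √(-80 - 17) = √(-97) = I*√97 ≈ 9.8489*I)
a(B) = I*√97
-18980/(-34016) + Q(6, -4)²/a(-148) = -18980/(-34016) + (-4*6)²/((I*√97)) = -18980*(-1/34016) + (-24)²*(-I*√97/97) = 4745/8504 + 576*(-I*√97/97) = 4745/8504 - 576*I*√97/97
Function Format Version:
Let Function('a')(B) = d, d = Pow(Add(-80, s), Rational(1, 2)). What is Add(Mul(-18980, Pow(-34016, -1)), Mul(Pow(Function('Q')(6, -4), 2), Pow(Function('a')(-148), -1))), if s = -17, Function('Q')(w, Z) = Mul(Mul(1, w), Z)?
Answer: Add(Rational(4745, 8504), Mul(Rational(-576, 97), I, Pow(97, Rational(1, 2)))) ≈ Add(0.55797, Mul(-58.484, I))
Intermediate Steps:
Function('Q')(w, Z) = Mul(Z, w) (Function('Q')(w, Z) = Mul(w, Z) = Mul(Z, w))
d = Mul(I, Pow(97, Rational(1, 2))) (d = Pow(Add(-80, -17), Rational(1, 2)) = Pow(-97, Rational(1, 2)) = Mul(I, Pow(97, Rational(1, 2))) ≈ Mul(9.8489, I))
Function('a')(B) = Mul(I, Pow(97, Rational(1, 2)))
Add(Mul(-18980, Pow(-34016, -1)), Mul(Pow(Function('Q')(6, -4), 2), Pow(Function('a')(-148), -1))) = Add(Mul(-18980, Pow(-34016, -1)), Mul(Pow(Mul(-4, 6), 2), Pow(Mul(I, Pow(97, Rational(1, 2))), -1))) = Add(Mul(-18980, Rational(-1, 34016)), Mul(Pow(-24, 2), Mul(Rational(-1, 97), I, Pow(97, Rational(1, 2))))) = Add(Rational(4745, 8504), Mul(576, Mul(Rational(-1, 97), I, Pow(97, Rational(1, 2))))) = Add(Rational(4745, 8504), Mul(Rational(-576, 97), I, Pow(97, Rational(1, 2))))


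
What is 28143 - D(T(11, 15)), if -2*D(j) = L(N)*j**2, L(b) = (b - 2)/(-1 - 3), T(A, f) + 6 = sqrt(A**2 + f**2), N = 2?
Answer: 28143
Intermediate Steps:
T(A, f) = -6 + sqrt(A**2 + f**2)
L(b) = 1/2 - b/4 (L(b) = (-2 + b)/(-4) = (-2 + b)*(-1/4) = 1/2 - b/4)
D(j) = 0 (D(j) = -(1/2 - 1/4*2)*j**2/2 = -(1/2 - 1/2)*j**2/2 = -0*j**2 = -1/2*0 = 0)
28143 - D(T(11, 15)) = 28143 - 1*0 = 28143 + 0 = 28143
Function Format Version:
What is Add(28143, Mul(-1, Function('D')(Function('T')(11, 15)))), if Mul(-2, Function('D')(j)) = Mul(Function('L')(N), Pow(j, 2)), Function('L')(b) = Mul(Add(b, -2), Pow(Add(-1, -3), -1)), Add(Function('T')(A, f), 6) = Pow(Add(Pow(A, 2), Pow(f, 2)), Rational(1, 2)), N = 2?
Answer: 28143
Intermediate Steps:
Function('T')(A, f) = Add(-6, Pow(Add(Pow(A, 2), Pow(f, 2)), Rational(1, 2)))
Function('L')(b) = Add(Rational(1, 2), Mul(Rational(-1, 4), b)) (Function('L')(b) = Mul(Add(-2, b), Pow(-4, -1)) = Mul(Add(-2, b), Rational(-1, 4)) = Add(Rational(1, 2), Mul(Rational(-1, 4), b)))
Function('D')(j) = 0 (Function('D')(j) = Mul(Rational(-1, 2), Mul(Add(Rational(1, 2), Mul(Rational(-1, 4), 2)), Pow(j, 2))) = Mul(Rational(-1, 2), Mul(Add(Rational(1, 2), Rational(-1, 2)), Pow(j, 2))) = Mul(Rational(-1, 2), Mul(0, Pow(j, 2))) = Mul(Rational(-1, 2), 0) = 0)
Add(28143, Mul(-1, Function('D')(Function('T')(11, 15)))) = Add(28143, Mul(-1, 0)) = Add(28143, 0) = 28143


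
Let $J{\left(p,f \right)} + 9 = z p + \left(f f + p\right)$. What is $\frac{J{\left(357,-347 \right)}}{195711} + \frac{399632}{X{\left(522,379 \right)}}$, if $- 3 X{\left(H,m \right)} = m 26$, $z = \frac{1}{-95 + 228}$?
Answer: $- \frac{2217748106714}{18321093843} \approx -121.05$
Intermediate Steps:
$z = \frac{1}{133} \approx 0.0075188$
$X{\left(H,m \right)} = - \frac{26 m}{3}$ ($X{\left(H,m \right)} = - \frac{m 26}{3} = - \frac{26 m}{3}$)
$J{\left(p,f \right)} = -9 + f^{2} + \frac{134 p}{133}$ ($J{\left(p,f \right)} = -9 + \left(\frac{p}{133} + \left(f f + p\right)\right) = -9 + \left(\frac{p}{133} + \left(f^{2} + p\right)\right) = -9 + \left(\frac{p}{133} + \left(p + f^{2}\right)\right) = -9 + \left(f^{2} + \frac{134 p}{133}\right) = -9 + f^{2} + \frac{134 p}{133}$)
$\frac{J{\left(357,-347 \right)}}{195711} + \frac{399632}{X{\left(522,379 \right)}} = \frac{-9 + \left(-347\right)^{2} + \frac{134}{133} \cdot 357}{195711} + \frac{399632}{\left(- \frac{26}{3}\right) 379} = \left(-9 + 120409 + \frac{6834}{19}\right) \frac{1}{195711} + \frac{399632}{- \frac{9854}{3}} = \frac{2294434}{19} \cdot \frac{1}{195711} + 399632 \left(- \frac{3}{9854}\right) = \frac{2294434}{3718509} - \frac{599448}{4927} = - \frac{2217748106714}{18321093843}$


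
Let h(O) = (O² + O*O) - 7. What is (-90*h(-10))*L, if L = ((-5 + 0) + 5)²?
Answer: 0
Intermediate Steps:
h(O) = -7 + 2*O² (h(O) = (O² + O²) - 7 = 2*O² - 7 = -7 + 2*O²)
L = 0 (L = (-5 + 5)² = 0² = 0)
(-90*h(-10))*L = -90*(-7 + 2*(-10)²)*0 = -90*(-7 + 2*100)*0 = -90*(-7 + 200)*0 = -90*193*0 = -17370*0 = 0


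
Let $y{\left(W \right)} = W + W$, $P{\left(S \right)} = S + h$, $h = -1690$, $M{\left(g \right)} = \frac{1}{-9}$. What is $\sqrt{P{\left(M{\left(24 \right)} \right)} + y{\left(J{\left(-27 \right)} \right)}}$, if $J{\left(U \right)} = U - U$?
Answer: $\frac{i \sqrt{15211}}{3} \approx 41.111 i$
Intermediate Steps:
$M{\left(g \right)} = - \frac{1}{9}$
$P{\left(S \right)} = -1690 + S$ ($P{\left(S \right)} = S - 1690 = -1690 + S$)
$J{\left(U \right)} = 0$
$y{\left(W \right)} = 2 W$
$\sqrt{P{\left(M{\left(24 \right)} \right)} + y{\left(J{\left(-27 \right)} \right)}} = \sqrt{\left(-1690 - \frac{1}{9}\right) + 2 \cdot 0} = \sqrt{- \frac{15211}{9} + 0} = \sqrt{- \frac{15211}{9}} = \frac{i \sqrt{15211}}{3}$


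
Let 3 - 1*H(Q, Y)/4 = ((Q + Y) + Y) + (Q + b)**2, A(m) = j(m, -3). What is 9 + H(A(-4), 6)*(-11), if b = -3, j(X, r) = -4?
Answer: 2385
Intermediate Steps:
A(m) = -4
H(Q, Y) = 12 - 8*Y - 4*Q - 4*(-3 + Q)**2 (H(Q, Y) = 12 - 4*(((Q + Y) + Y) + (Q - 3)**2) = 12 - 4*((Q + 2*Y) + (-3 + Q)**2) = 12 - 4*(Q + (-3 + Q)**2 + 2*Y) = 12 + (-8*Y - 4*Q - 4*(-3 + Q)**2) = 12 - 8*Y - 4*Q - 4*(-3 + Q)**2)
9 + H(A(-4), 6)*(-11) = 9 + (12 - 8*6 - 4*(-4) - 4*(-3 - 4)**2)*(-11) = 9 + (12 - 48 + 16 - 4*(-7)**2)*(-11) = 9 + (12 - 48 + 16 - 4*49)*(-11) = 9 + (12 - 48 + 16 - 196)*(-11) = 9 - 216*(-11) = 9 + 2376 = 2385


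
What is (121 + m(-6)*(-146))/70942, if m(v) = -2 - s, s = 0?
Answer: 413/70942 ≈ 0.0058217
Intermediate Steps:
m(v) = -2 (m(v) = -2 - 1*0 = -2 + 0 = -2)
(121 + m(-6)*(-146))/70942 = (121 - 2*(-146))/70942 = (121 + 292)*(1/70942) = 413*(1/70942) = 413/70942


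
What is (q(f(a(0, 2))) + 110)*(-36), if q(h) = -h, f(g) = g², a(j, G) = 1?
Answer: -3924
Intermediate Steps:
(q(f(a(0, 2))) + 110)*(-36) = (-1*1² + 110)*(-36) = (-1*1 + 110)*(-36) = (-1 + 110)*(-36) = 109*(-36) = -3924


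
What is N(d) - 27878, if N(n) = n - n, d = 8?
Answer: -27878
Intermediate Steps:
N(n) = 0
N(d) - 27878 = 0 - 27878 = -27878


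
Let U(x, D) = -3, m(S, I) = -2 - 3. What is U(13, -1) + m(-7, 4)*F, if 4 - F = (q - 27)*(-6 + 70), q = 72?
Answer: 14377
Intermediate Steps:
m(S, I) = -5
F = -2876 (F = 4 - (72 - 27)*(-6 + 70) = 4 - 45*64 = 4 - 1*2880 = 4 - 2880 = -2876)
U(13, -1) + m(-7, 4)*F = -3 - 5*(-2876) = -3 + 14380 = 14377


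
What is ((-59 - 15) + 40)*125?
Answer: -4250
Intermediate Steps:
((-59 - 15) + 40)*125 = (-74 + 40)*125 = -34*125 = -4250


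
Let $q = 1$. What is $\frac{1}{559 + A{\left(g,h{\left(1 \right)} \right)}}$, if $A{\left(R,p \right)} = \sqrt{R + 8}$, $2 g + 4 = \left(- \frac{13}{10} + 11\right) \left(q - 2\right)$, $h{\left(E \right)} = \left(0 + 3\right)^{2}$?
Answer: $\frac{11180}{6249597} - \frac{2 \sqrt{115}}{6249597} \approx 0.0017855$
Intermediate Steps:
$h{\left(E \right)} = 9$ ($h{\left(E \right)} = 3^{2} = 9$)
$g = - \frac{137}{20}$ ($g = -2 + \frac{\left(- \frac{13}{10} + 11\right) \left(1 - 2\right)}{2} = -2 + \frac{\left(\left(-13\right) \frac{1}{10} + 11\right) \left(-1\right)}{2} = -2 + \frac{\left(- \frac{13}{10} + 11\right) \left(-1\right)}{2} = -2 + \frac{\frac{97}{10} \left(-1\right)}{2} = -2 + \frac{1}{2} \left(- \frac{97}{10}\right) = -2 - \frac{97}{20} = - \frac{137}{20} \approx -6.85$)
$A{\left(R,p \right)} = \sqrt{8 + R}$
$\frac{1}{559 + A{\left(g,h{\left(1 \right)} \right)}} = \frac{1}{559 + \sqrt{8 - \frac{137}{20}}} = \frac{1}{559 + \sqrt{\frac{23}{20}}} = \frac{1}{559 + \frac{\sqrt{115}}{10}}$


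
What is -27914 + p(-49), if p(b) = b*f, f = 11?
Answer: -28453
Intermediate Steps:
p(b) = 11*b (p(b) = b*11 = 11*b)
-27914 + p(-49) = -27914 + 11*(-49) = -27914 - 539 = -28453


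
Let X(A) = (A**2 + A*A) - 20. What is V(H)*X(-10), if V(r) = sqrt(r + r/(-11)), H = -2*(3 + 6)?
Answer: 1080*I*sqrt(55)/11 ≈ 728.14*I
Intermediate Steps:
H = -18 (H = -2*9 = -18)
X(A) = -20 + 2*A**2 (X(A) = (A**2 + A**2) - 20 = 2*A**2 - 20 = -20 + 2*A**2)
V(r) = sqrt(110)*sqrt(r)/11 (V(r) = sqrt(r + r*(-1/11)) = sqrt(r - r/11) = sqrt(10*r/11) = sqrt(110)*sqrt(r)/11)
V(H)*X(-10) = (sqrt(110)*sqrt(-18)/11)*(-20 + 2*(-10)**2) = (sqrt(110)*(3*I*sqrt(2))/11)*(-20 + 2*100) = (6*I*sqrt(55)/11)*(-20 + 200) = (6*I*sqrt(55)/11)*180 = 1080*I*sqrt(55)/11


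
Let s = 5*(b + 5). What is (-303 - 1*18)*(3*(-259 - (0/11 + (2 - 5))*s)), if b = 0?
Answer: 177192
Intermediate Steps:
s = 25 (s = 5*(0 + 5) = 5*5 = 25)
(-303 - 1*18)*(3*(-259 - (0/11 + (2 - 5))*s)) = (-303 - 1*18)*(3*(-259 - (0/11 + (2 - 5))*25)) = (-303 - 18)*(3*(-259 - (0*(1/11) - 3)*25)) = -963*(-259 - (0 - 3)*25) = -963*(-259 - (-3)*25) = -963*(-259 - 1*(-75)) = -963*(-259 + 75) = -963*(-184) = -321*(-552) = 177192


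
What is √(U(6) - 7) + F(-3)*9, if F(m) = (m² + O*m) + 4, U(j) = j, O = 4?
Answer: 9 + I ≈ 9.0 + 1.0*I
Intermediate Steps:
F(m) = 4 + m² + 4*m (F(m) = (m² + 4*m) + 4 = 4 + m² + 4*m)
√(U(6) - 7) + F(-3)*9 = √(6 - 7) + (4 + (-3)² + 4*(-3))*9 = √(-1) + (4 + 9 - 12)*9 = I + 1*9 = I + 9 = 9 + I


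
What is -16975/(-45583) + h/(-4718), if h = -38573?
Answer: 1838361109/215060594 ≈ 8.5481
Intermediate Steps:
-16975/(-45583) + h/(-4718) = -16975/(-45583) - 38573/(-4718) = -16975*(-1/45583) - 38573*(-1/4718) = 16975/45583 + 38573/4718 = 1838361109/215060594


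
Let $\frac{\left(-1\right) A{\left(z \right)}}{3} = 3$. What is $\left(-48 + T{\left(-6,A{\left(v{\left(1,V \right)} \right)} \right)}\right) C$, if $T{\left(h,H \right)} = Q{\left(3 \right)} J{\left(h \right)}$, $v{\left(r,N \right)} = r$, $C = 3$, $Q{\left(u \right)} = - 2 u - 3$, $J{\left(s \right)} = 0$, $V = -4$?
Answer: $-144$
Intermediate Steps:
$Q{\left(u \right)} = -3 - 2 u$
$A{\left(z \right)} = -9$ ($A{\left(z \right)} = \left(-3\right) 3 = -9$)
$T{\left(h,H \right)} = 0$ ($T{\left(h,H \right)} = \left(-3 - 6\right) 0 = \left(-9\right) 0 = 0$)
$\left(-48 + T{\left(-6,A{\left(v{\left(1,V \right)} \right)} \right)}\right) C = \left(-48 + 0\right) 3 = \left(-48\right) 3 = -144$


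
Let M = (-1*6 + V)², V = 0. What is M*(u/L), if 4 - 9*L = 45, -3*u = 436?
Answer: 47088/41 ≈ 1148.5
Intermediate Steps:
u = -436/3 (u = -⅓*436 = -436/3 ≈ -145.33)
L = -41/9 (L = 4/9 - ⅑*45 = 4/9 - 5 = -41/9 ≈ -4.5556)
M = 36 (M = (-1*6 + 0)² = (-6 + 0)² = (-6)² = 36)
M*(u/L) = 36*(-436/(3*(-41/9))) = 36*(-436/3*(-9/41)) = 36*(1308/41) = 47088/41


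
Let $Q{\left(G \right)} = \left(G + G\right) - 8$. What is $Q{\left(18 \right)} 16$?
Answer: $448$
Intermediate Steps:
$Q{\left(G \right)} = -8 + 2 G$ ($Q{\left(G \right)} = 2 G - 8 = -8 + 2 G$)
$Q{\left(18 \right)} 16 = \left(-8 + 2 \cdot 18\right) 16 = \left(-8 + 36\right) 16 = 28 \cdot 16 = 448$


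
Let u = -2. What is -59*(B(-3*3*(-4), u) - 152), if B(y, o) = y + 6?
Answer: 6490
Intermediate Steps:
B(y, o) = 6 + y
-59*(B(-3*3*(-4), u) - 152) = -59*((6 - 3*3*(-4)) - 152) = -59*((6 - 9*(-4)) - 152) = -59*((6 + 36) - 152) = -59*(42 - 152) = -59*(-110) = 6490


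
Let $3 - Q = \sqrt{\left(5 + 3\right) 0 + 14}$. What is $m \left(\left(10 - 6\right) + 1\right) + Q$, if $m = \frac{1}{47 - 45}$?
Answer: $\frac{11}{2} - \sqrt{14} \approx 1.7583$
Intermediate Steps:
$m = \frac{1}{2} \approx 0.5$
$Q = 3 - \sqrt{14}$ ($Q = 3 - \sqrt{\left(5 + 3\right) 0 + 14} = 3 - \sqrt{8 \cdot 0 + 14} = 3 - \sqrt{0 + 14} = 3 - \sqrt{14} \approx -0.74166$)
$m \left(\left(10 - 6\right) + 1\right) + Q = \frac{\left(10 - 6\right) + 1}{2} + \left(3 - \sqrt{14}\right) = \frac{4 + 1}{2} + \left(3 - \sqrt{14}\right) = \frac{1}{2} \cdot 5 + \left(3 - \sqrt{14}\right) = \frac{5}{2} + \left(3 - \sqrt{14}\right) = \frac{11}{2} - \sqrt{14}$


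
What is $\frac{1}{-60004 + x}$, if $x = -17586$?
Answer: $- \frac{1}{77590} \approx -1.2888 \cdot 10^{-5}$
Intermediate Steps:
$\frac{1}{-60004 + x} = \frac{1}{-60004 - 17586} = \frac{1}{-77590} = - \frac{1}{77590}$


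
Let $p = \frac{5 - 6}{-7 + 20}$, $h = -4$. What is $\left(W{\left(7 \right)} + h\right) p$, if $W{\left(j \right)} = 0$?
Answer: $\frac{4}{13} \approx 0.30769$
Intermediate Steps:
$p = - \frac{1}{13} \approx -0.076923$
$\left(W{\left(7 \right)} + h\right) p = \left(0 - 4\right) \left(- \frac{1}{13}\right) = \left(-4\right) \left(- \frac{1}{13}\right) = \frac{4}{13}$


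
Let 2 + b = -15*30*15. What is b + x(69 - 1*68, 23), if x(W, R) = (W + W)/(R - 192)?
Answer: -1141090/169 ≈ -6752.0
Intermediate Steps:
b = -6752 (b = -2 - 15*30*15 = -2 - 450*15 = -2 - 6750 = -6752)
x(W, R) = 2*W/(-192 + R) (x(W, R) = (2*W)/(-192 + R) = 2*W/(-192 + R))
b + x(69 - 1*68, 23) = -6752 + 2*(69 - 1*68)/(-192 + 23) = -6752 + 2*(69 - 68)/(-169) = -6752 + 2*1*(-1/169) = -6752 - 2/169 = -1141090/169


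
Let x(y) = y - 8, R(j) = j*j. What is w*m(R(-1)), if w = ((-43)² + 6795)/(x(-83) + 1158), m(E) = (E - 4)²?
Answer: 77796/1067 ≈ 72.911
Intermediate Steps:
R(j) = j²
m(E) = (-4 + E)²
x(y) = -8 + y
w = 8644/1067 (w = ((-43)² + 6795)/((-8 - 83) + 1158) = (1849 + 6795)/(-91 + 1158) = 8644/1067 ≈ 8.1012)
w*m(R(-1)) = 8644*(-4 + (-1)²)²/1067 = 8644*(-4 + 1)²/1067 = (8644/1067)*(-3)² = (8644/1067)*9 = 77796/1067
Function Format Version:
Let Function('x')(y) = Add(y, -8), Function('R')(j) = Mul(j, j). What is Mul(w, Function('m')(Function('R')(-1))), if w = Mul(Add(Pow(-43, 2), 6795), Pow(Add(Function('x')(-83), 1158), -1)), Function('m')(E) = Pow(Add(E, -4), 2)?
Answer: Rational(77796, 1067) ≈ 72.911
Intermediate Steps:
Function('R')(j) = Pow(j, 2)
Function('m')(E) = Pow(Add(-4, E), 2)
Function('x')(y) = Add(-8, y)
w = Rational(8644, 1067) (w = Mul(Add(Pow(-43, 2), 6795), Pow(Add(Add(-8, -83), 1158), -1)) = Mul(Add(1849, 6795), Pow(Add(-91, 1158), -1)) = Mul(8644, Pow(1067, -1)) = Mul(8644, Rational(1, 1067)) = Rational(8644, 1067) ≈ 8.1012)
Mul(w, Function('m')(Function('R')(-1))) = Mul(Rational(8644, 1067), Pow(Add(-4, Pow(-1, 2)), 2)) = Mul(Rational(8644, 1067), Pow(Add(-4, 1), 2)) = Mul(Rational(8644, 1067), Pow(-3, 2)) = Mul(Rational(8644, 1067), 9) = Rational(77796, 1067)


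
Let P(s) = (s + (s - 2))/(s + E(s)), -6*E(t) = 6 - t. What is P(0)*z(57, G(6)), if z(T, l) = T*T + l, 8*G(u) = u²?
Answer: 6507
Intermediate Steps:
E(t) = -1 + t/6 (E(t) = -(6 - t)/6 = -1 + t/6)
G(u) = u²/8
z(T, l) = l + T² (z(T, l) = T² + l = l + T²)
P(s) = (-2 + 2*s)/(-1 + 7*s/6) (P(s) = (s + (s - 2))/(s + (-1 + s/6)) = (s + (-2 + s))/(-1 + 7*s/6) = (-2 + 2*s)/(-1 + 7*s/6))
P(0)*z(57, G(6)) = (12*(-1 + 0)/(-6 + 7*0))*((⅛)*6² + 57²) = (12*(-1)/(-6 + 0))*((⅛)*36 + 3249) = (12*(-1)/(-6))*(9/2 + 3249) = (12*(-⅙)*(-1))*(6507/2) = 2*(6507/2) = 6507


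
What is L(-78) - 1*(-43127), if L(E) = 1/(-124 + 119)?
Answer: 215634/5 ≈ 43127.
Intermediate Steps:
L(E) = -1/5 (L(E) = 1/(-5) = -1/5)
L(-78) - 1*(-43127) = -1/5 - 1*(-43127) = -1/5 + 43127 = 215634/5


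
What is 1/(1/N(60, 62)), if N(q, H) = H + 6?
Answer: 68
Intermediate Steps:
N(q, H) = 6 + H
1/(1/N(60, 62)) = 1/(1/(6 + 62)) = 1/(1/68) = 68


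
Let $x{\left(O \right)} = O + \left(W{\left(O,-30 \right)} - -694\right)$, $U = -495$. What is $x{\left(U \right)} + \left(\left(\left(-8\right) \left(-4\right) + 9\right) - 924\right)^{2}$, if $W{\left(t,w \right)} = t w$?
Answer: $794738$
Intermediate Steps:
$x{\left(O \right)} = 694 - 29 O$ ($x{\left(O \right)} = O + \left(O \left(-30\right) - -694\right) = O - \left(-694 + 30 O\right) = 694 - 29 O$)
$x{\left(U \right)} + \left(\left(\left(-8\right) \left(-4\right) + 9\right) - 924\right)^{2} = \left(694 - -14355\right) + \left(\left(\left(-8\right) \left(-4\right) + 9\right) - 924\right)^{2} = \left(694 + 14355\right) + \left(\left(32 + 9\right) - 924\right)^{2} = 15049 + \left(41 - 924\right)^{2} = 15049 + \left(-883\right)^{2} = 15049 + 779689 = 794738$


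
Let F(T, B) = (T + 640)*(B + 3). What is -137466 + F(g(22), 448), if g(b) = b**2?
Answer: 369458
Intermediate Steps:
F(T, B) = (3 + B)*(640 + T) (F(T, B) = (640 + T)*(3 + B) = (3 + B)*(640 + T))
-137466 + F(g(22), 448) = -137466 + (1920 + 3*22**2 + 640*448 + 448*22**2) = -137466 + (1920 + 3*484 + 286720 + 448*484) = -137466 + (1920 + 1452 + 286720 + 216832) = -137466 + 506924 = 369458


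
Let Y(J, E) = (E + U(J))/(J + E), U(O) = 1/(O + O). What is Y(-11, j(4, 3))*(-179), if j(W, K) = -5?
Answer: -19869/352 ≈ -56.446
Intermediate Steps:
U(O) = 1/(2*O)
Y(J, E) = (E + 1/(2*J))/(E + J) (Y(J, E) = (E + 1/(2*J))/(J + E) = (E + 1/(2*J))/(E + J))
Y(-11, j(4, 3))*(-179) = ((½ - 5*(-11))/((-11)*(-5 - 11)))*(-179) = -1/11*(½ + 55)/(-16)*(-179) = -1/11*(-1/16)*111/2*(-179) = (111/352)*(-179) = -19869/352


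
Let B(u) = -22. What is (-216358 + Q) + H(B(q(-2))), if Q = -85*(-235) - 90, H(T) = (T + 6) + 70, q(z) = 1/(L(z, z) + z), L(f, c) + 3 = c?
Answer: -196419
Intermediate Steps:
L(f, c) = -3 + c
q(z) = 1/(-3 + 2*z) (q(z) = 1/((-3 + z) + z) = 1/(-3 + 2*z))
H(T) = 76 + T (H(T) = (6 + T) + 70 = 76 + T)
Q = 19885 (Q = 19975 - 90 = 19885)
(-216358 + Q) + H(B(q(-2))) = (-216358 + 19885) + (76 - 22) = -196473 + 54 = -196419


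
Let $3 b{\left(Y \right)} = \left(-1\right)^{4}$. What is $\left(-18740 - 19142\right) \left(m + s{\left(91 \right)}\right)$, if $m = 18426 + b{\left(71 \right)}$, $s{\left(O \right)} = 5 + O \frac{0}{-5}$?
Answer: $- \frac{2094647308}{3} \approx -6.9822 \cdot 10^{8}$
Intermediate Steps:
$b{\left(Y \right)} = \frac{1}{3}$ ($b{\left(Y \right)} = \frac{\left(-1\right)^{4}}{3} = \frac{1}{3} \cdot 1 = \frac{1}{3}$)
$s{\left(O \right)} = 5$ ($s{\left(O \right)} = 5 + O 0 \left(- \frac{1}{5}\right) = 5 + O 0 = 5 + 0 = 5$)
$m = \frac{55279}{3}$ ($m = 18426 + \frac{1}{3} = \frac{55279}{3} \approx 18426.0$)
$\left(-18740 - 19142\right) \left(m + s{\left(91 \right)}\right) = \left(-18740 - 19142\right) \left(\frac{55279}{3} + 5\right) = \left(-37882\right) \frac{55294}{3} = - \frac{2094647308}{3}$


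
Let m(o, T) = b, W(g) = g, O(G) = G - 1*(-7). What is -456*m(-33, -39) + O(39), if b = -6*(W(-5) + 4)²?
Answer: 2782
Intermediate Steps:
O(G) = 7 + G (O(G) = G + 7 = 7 + G)
b = -6 (b = -6*(-5 + 4)² = -6*(-1)² = -6*1 = -6)
m(o, T) = -6
-456*m(-33, -39) + O(39) = -456*(-6) + (7 + 39) = 2736 + 46 = 2782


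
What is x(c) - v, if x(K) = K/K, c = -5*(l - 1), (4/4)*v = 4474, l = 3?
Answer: -4473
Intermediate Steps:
v = 4474
c = -10 (c = -5*(3 - 1) = -5*2 = -10)
x(K) = 1
x(c) - v = 1 - 1*4474 = 1 - 4474 = -4473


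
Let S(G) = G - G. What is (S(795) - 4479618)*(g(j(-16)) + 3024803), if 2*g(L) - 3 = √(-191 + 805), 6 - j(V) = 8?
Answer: -13549968684681 - 2239809*√614 ≈ -1.3550e+13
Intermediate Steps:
j(V) = -2 (j(V) = 6 - 1*8 = 6 - 8 = -2)
g(L) = 3/2 + √614/2 (g(L) = 3/2 + √(-191 + 805)/2 = 3/2 + √614/2)
S(G) = 0
(S(795) - 4479618)*(g(j(-16)) + 3024803) = (0 - 4479618)*((3/2 + √614/2) + 3024803) = -4479618*(6049609/2 + √614/2) = -13549968684681 - 2239809*√614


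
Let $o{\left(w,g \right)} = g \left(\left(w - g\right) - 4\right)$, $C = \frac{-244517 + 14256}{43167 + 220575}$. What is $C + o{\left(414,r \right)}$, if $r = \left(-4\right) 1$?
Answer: $- \frac{436987013}{263742} \approx -1656.9$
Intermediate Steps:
$r = -4$
$C = - \frac{230261}{263742} \approx -0.87305$
$o{\left(w,g \right)} = g \left(-4 + w - g\right)$
$C + o{\left(414,r \right)} = - \frac{230261}{263742} - 4 \left(-4 + 414 - -4\right) = - \frac{230261}{263742} - 4 \left(-4 + 414 + 4\right) = - \frac{230261}{263742} - 1656 = - \frac{436987013}{263742}$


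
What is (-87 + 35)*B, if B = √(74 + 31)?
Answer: -52*√105 ≈ -532.84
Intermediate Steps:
B = √105 ≈ 10.247
(-87 + 35)*B = (-87 + 35)*√105 = -52*√105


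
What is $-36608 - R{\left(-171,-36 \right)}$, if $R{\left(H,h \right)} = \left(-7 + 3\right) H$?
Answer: $-37292$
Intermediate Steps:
$R{\left(H,h \right)} = - 4 H$
$-36608 - R{\left(-171,-36 \right)} = -36608 - \left(-4\right) \left(-171\right) = -36608 - 684 = -37292$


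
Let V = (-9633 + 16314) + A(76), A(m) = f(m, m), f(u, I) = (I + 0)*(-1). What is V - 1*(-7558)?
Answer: 14163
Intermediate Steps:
f(u, I) = -I (f(u, I) = I*(-1) = -I)
A(m) = -m
V = 6605 (V = (-9633 + 16314) - 1*76 = 6681 - 76 = 6605)
V - 1*(-7558) = 6605 - 1*(-7558) = 6605 + 7558 = 14163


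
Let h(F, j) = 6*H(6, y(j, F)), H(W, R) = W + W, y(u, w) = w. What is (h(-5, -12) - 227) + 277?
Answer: 122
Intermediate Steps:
H(W, R) = 2*W
h(F, j) = 72 (h(F, j) = 6*(2*6) = 6*12 = 72)
(h(-5, -12) - 227) + 277 = (72 - 227) + 277 = -155 + 277 = 122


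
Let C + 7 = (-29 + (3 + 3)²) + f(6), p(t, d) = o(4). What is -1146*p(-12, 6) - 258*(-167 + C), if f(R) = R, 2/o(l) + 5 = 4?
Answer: 43830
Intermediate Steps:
o(l) = -2 (o(l) = 2/(-5 + 4) = 2/(-1) = 2*(-1) = -2)
p(t, d) = -2
C = 6 (C = -7 + ((-29 + (3 + 3)²) + 6) = -7 + ((-29 + 6²) + 6) = -7 + ((-29 + 36) + 6) = -7 + (7 + 6) = -7 + 13 = 6)
-1146*p(-12, 6) - 258*(-167 + C) = -1146*(-2) - 258*(-167 + 6) = 2292 - 258*(-161) = 2292 + 41538 = 43830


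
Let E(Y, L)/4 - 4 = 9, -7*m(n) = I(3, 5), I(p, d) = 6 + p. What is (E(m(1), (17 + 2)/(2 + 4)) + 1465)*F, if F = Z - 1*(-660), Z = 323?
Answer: 1491211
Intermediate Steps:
m(n) = -9/7 (m(n) = -(6 + 3)/7 = -1/7*9 = -9/7)
E(Y, L) = 52 (E(Y, L) = 16 + 4*9 = 16 + 36 = 52)
F = 983 (F = 323 - 1*(-660) = 323 + 660 = 983)
(E(m(1), (17 + 2)/(2 + 4)) + 1465)*F = (52 + 1465)*983 = 1517*983 = 1491211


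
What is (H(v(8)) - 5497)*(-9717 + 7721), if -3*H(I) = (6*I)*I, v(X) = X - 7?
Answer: 10976004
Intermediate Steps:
v(X) = -7 + X
H(I) = -2*I² (H(I) = -6*I*I/3 = -2*I²)
(H(v(8)) - 5497)*(-9717 + 7721) = (-2*(-7 + 8)² - 5497)*(-9717 + 7721) = (-2*1² - 5497)*(-1996) = (-2*1 - 5497)*(-1996) = (-2 - 5497)*(-1996) = -5499*(-1996) = 10976004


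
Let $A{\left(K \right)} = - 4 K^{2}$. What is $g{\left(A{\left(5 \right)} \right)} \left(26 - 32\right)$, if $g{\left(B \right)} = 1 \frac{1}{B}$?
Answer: $\frac{3}{50} \approx 0.06$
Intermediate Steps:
$g{\left(B \right)} = \frac{1}{B}$
$g{\left(A{\left(5 \right)} \right)} \left(26 - 32\right) = \frac{26 - 32}{\left(-4\right) 5^{2}} = \frac{1}{\left(-4\right) 25} \left(-6\right) = \frac{1}{-100} \left(-6\right) = \left(- \frac{1}{100}\right) \left(-6\right) = \frac{3}{50}$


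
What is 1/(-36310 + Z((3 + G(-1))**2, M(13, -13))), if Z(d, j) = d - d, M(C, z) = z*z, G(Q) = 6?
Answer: -1/36310 ≈ -2.7541e-5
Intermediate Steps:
M(C, z) = z**2
Z(d, j) = 0
1/(-36310 + Z((3 + G(-1))**2, M(13, -13))) = 1/(-36310 + 0) = 1/(-36310) = -1/36310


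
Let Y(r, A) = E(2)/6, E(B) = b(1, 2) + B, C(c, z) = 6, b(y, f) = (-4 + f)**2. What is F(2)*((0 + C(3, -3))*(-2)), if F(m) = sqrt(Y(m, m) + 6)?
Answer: -12*sqrt(7) ≈ -31.749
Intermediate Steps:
E(B) = 4 + B (E(B) = (-4 + 2)**2 + B = (-2)**2 + B = 4 + B)
Y(r, A) = 1 (Y(r, A) = (4 + 2)/6 = 6*(1/6) = 1)
F(m) = sqrt(7) (F(m) = sqrt(1 + 6) = sqrt(7))
F(2)*((0 + C(3, -3))*(-2)) = sqrt(7)*((0 + 6)*(-2)) = sqrt(7)*(6*(-2)) = sqrt(7)*(-12) = -12*sqrt(7)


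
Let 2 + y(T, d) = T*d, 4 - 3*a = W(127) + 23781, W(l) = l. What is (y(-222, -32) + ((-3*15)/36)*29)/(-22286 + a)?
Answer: -28263/121016 ≈ -0.23355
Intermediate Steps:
a = -7968 (a = 4/3 - (127 + 23781)/3 = 4/3 - ⅓*23908 = 4/3 - 23908/3 = -7968)
y(T, d) = -2 + T*d
(y(-222, -32) + ((-3*15)/36)*29)/(-22286 + a) = ((-2 - 222*(-32)) + ((-3*15)/36)*29)/(-22286 - 7968) = ((-2 + 7104) + ((1/36)*(-45))*29)/(-30254) = (7102 - 5/4*29)*(-1/30254) = (7102 - 145/4)*(-1/30254) = (28263/4)*(-1/30254) = -28263/121016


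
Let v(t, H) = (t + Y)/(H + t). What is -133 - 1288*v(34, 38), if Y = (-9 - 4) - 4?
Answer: -3934/9 ≈ -437.11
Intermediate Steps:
Y = -17 (Y = -13 - 4 = -17)
v(t, H) = (-17 + t)/(H + t) (v(t, H) = (t - 17)/(H + t) = (-17 + t)/(H + t))
-133 - 1288*v(34, 38) = -133 - 1288*(-17 + 34)/(38 + 34) = -133 - 1288*17/72 = -133 - 2737/9 = -3934/9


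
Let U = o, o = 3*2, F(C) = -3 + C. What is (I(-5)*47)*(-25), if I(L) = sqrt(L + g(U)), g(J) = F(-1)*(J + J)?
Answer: -1175*I*sqrt(53) ≈ -8554.1*I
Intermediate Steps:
o = 6
U = 6
g(J) = -8*J (g(J) = (-3 - 1)*(J + J) = -8*J)
I(L) = sqrt(-48 + L) (I(L) = sqrt(L - 8*6) = sqrt(L - 48) = sqrt(-48 + L))
(I(-5)*47)*(-25) = (sqrt(-48 - 5)*47)*(-25) = (sqrt(-53)*47)*(-25) = ((I*sqrt(53))*47)*(-25) = (47*I*sqrt(53))*(-25) = -1175*I*sqrt(53)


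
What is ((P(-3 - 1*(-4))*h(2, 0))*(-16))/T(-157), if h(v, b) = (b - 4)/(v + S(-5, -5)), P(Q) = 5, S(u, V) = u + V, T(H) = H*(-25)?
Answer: -8/785 ≈ -0.010191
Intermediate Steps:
T(H) = -25*H
S(u, V) = V + u
h(v, b) = (-4 + b)/(-10 + v) (h(v, b) = (b - 4)/(v + (-5 - 5)) = (-4 + b)/(v - 10) = (-4 + b)/(-10 + v))
((P(-3 - 1*(-4))*h(2, 0))*(-16))/T(-157) = ((5*((-4 + 0)/(-10 + 2)))*(-16))/((-25*(-157))) = ((5*(-4/(-8)))*(-16))/3925 = ((5*(-1/8*(-4)))*(-16))*(1/3925) = ((5*(1/2))*(-16))*(1/3925) = ((5/2)*(-16))*(1/3925) = -40*1/3925 = -8/785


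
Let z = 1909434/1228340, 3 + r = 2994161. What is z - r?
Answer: -1838921064143/614170 ≈ -2.9942e+6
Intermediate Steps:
r = 2994158 (r = -3 + 2994161 = 2994158)
z = 954717/614170 (z = 1909434*(1/1228340) = 954717/614170 ≈ 1.5545)
z - r = 954717/614170 - 1*2994158 = 954717/614170 - 2994158 = -1838921064143/614170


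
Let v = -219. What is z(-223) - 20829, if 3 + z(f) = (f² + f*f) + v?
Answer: 78407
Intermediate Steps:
z(f) = -222 + 2*f² (z(f) = -3 + ((f² + f*f) - 219) = -3 + ((f² + f²) - 219) = -3 + (2*f² - 219) = -3 + (-219 + 2*f²) = -222 + 2*f²)
z(-223) - 20829 = (-222 + 2*(-223)²) - 20829 = (-222 + 2*49729) - 20829 = (-222 + 99458) - 20829 = 99236 - 20829 = 78407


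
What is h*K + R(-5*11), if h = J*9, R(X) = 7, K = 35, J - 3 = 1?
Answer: 1267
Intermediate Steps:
J = 4 (J = 3 + 1 = 4)
h = 36 (h = 4*9 = 36)
h*K + R(-5*11) = 36*35 + 7 = 1260 + 7 = 1267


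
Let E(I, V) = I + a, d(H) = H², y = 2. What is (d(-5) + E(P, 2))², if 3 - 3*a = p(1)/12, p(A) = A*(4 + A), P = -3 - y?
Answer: 564001/1296 ≈ 435.19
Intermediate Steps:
P = -5 (P = -3 - 1*2 = -3 - 2 = -5)
a = 31/36 (a = 1 - 1*(4 + 1)/(3*12) = 1 - 1*5/(3*12) = 1 - 5/(3*12) = 1 - ⅓*5/12 = 1 - 5/36 = 31/36 ≈ 0.86111)
E(I, V) = 31/36 + I (E(I, V) = I + 31/36 = 31/36 + I)
(d(-5) + E(P, 2))² = ((-5)² + (31/36 - 5))² = (25 - 149/36)² = (751/36)² = 564001/1296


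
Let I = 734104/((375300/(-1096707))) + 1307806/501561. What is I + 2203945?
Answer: 34125562677133/580974825 ≈ 58738.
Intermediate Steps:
I = -1246310998007492/580974825 (I = 734104/((375300*(-1/1096707))) + 1307806*(1/501561) = 734104/(-125100/365569) + 1307806/501561 = 734104*(-365569/125100) + 1307806/501561 = -67091416294/31275 + 1307806/501561 = -1246310998007492/580974825 ≈ -2.1452e+6)
I + 2203945 = -1246310998007492/580974825 + 2203945 = 34125562677133/580974825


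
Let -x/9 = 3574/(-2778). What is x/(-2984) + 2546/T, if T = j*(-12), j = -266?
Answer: 23029085/29013432 ≈ 0.79374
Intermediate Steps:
x = 5361/463 (x = -32166/(-2778) = -32166*(-1)/2778 = -9*(-1787/1389) = 5361/463 ≈ 11.579)
T = 3192 (T = -266*(-12) = 3192)
x/(-2984) + 2546/T = (5361/463)/(-2984) + 2546/3192 = (5361/463)*(-1/2984) + 2546*(1/3192) = -5361/1381592 + 67/84 = 23029085/29013432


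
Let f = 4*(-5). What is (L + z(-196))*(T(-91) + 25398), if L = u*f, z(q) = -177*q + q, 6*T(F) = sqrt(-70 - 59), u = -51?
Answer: 902035368 + 17758*I*sqrt(129)/3 ≈ 9.0204e+8 + 67231.0*I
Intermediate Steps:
f = -20
T(F) = I*sqrt(129)/6 (T(F) = sqrt(-70 - 59)/6 = sqrt(-129)/6 = (I*sqrt(129))/6 = I*sqrt(129)/6)
z(q) = -176*q
L = 1020 (L = -51*(-20) = 1020)
(L + z(-196))*(T(-91) + 25398) = (1020 - 176*(-196))*(I*sqrt(129)/6 + 25398) = (1020 + 34496)*(25398 + I*sqrt(129)/6) = 35516*(25398 + I*sqrt(129)/6) = 902035368 + 17758*I*sqrt(129)/3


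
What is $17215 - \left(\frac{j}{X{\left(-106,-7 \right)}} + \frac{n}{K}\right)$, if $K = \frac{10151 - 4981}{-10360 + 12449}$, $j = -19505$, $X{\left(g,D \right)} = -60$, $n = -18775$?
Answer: $\frac{151850213}{6204} \approx 24476.0$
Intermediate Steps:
$K = \frac{5170}{2089} \approx 2.4749$
$17215 - \left(\frac{j}{X{\left(-106,-7 \right)}} + \frac{n}{K}\right) = 17215 - \left(- \frac{19505}{-60} - \frac{18775}{\frac{5170}{2089}}\right) = 17215 - \left(\left(-19505\right) \left(- \frac{1}{60}\right) - \frac{7844195}{1034}\right) = 17215 - \left(\frac{3901}{12} - \frac{7844195}{1034}\right) = 17215 - - \frac{45048353}{6204} = 17215 + \frac{45048353}{6204} = \frac{151850213}{6204}$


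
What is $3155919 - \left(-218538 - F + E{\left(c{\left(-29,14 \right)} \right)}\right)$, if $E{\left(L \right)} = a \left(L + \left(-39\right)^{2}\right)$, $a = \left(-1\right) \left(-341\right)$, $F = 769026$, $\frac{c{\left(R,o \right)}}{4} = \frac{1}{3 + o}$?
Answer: $\frac{61620610}{17} \approx 3.6247 \cdot 10^{6}$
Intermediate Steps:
$c{\left(R,o \right)} = \frac{4}{3 + o}$
$a = 341$
$E{\left(L \right)} = 518661 + 341 L$ ($E{\left(L \right)} = 341 \left(L + \left(-39\right)^{2}\right) = 341 \left(L + 1521\right) = 341 \left(1521 + L\right) = 518661 + 341 L$)
$3155919 - \left(-218538 - F + E{\left(c{\left(-29,14 \right)} \right)}\right) = 3155919 + \left(\left(\left(413360 + 769026\right) - 194822\right) - \left(518661 + 341 \frac{4}{3 + 14}\right)\right) = 3155919 + \left(\left(1182386 - 194822\right) - \left(518661 + 341 \cdot \frac{4}{17}\right)\right) = 3155919 + \left(987564 - \left(518661 + 341 \cdot 4 \cdot \frac{1}{17}\right)\right) = 3155919 + \left(987564 - \left(518661 + 341 \cdot \frac{4}{17}\right)\right) = 3155919 + \left(987564 - \left(518661 + \frac{1364}{17}\right)\right) = 3155919 + \left(987564 - \frac{8818601}{17}\right) = 3155919 + \frac{7969987}{17} = \frac{61620610}{17}$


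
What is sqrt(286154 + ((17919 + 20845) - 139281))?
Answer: sqrt(185637) ≈ 430.86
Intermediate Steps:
sqrt(286154 + ((17919 + 20845) - 139281)) = sqrt(286154 + (38764 - 139281)) = sqrt(286154 - 100517) = sqrt(185637)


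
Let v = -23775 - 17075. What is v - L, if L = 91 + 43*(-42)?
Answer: -39135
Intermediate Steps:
v = -40850
L = -1715 (L = 91 - 1806 = -1715)
v - L = -40850 - 1*(-1715) = -40850 + 1715 = -39135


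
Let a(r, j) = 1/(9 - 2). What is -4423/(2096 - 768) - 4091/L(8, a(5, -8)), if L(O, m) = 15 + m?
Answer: -19249387/70384 ≈ -273.49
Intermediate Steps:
a(r, j) = 1/7
-4423/(2096 - 768) - 4091/L(8, a(5, -8)) = -4423/(2096 - 768) - 4091/(15 + 1/7) = -4423/1328 - 4091/106/7 = -4423*1/1328 - 4091*7/106 = -4423/1328 - 28637/106 = -19249387/70384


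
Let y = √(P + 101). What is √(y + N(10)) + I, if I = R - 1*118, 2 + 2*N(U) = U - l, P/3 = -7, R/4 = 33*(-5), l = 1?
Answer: -778 + √(14 + 16*√5)/2 ≈ -774.47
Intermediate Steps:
R = -660 (R = 4*(33*(-5)) = 4*(-165) = -660)
P = -21 (P = 3*(-7) = -21)
N(U) = -3/2 + U/2 (N(U) = -1 + (U - 1*1)/2 = -1 + (U - 1)/2 = -1 + (-1 + U)/2 = -1 + (-½ + U/2) = -3/2 + U/2)
y = 4*√5 (y = √(-21 + 101) = √80 = 4*√5 ≈ 8.9443)
I = -778 (I = -660 - 1*118 = -660 - 118 = -778)
√(y + N(10)) + I = √(4*√5 + (-3/2 + (½)*10)) - 778 = √(4*√5 + (-3/2 + 5)) - 778 = √(4*√5 + 7/2) - 778 = √(7/2 + 4*√5) - 778 = -778 + √(7/2 + 4*√5)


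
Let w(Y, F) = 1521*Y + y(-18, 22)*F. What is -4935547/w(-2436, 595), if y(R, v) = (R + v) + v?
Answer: 4935547/3689686 ≈ 1.3377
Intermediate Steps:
y(R, v) = R + 2*v
w(Y, F) = 26*F + 1521*Y (w(Y, F) = 1521*Y + (-18 + 2*22)*F = 1521*Y + (-18 + 44)*F = 1521*Y + 26*F = 26*F + 1521*Y)
-4935547/w(-2436, 595) = -4935547/(26*595 + 1521*(-2436)) = -4935547/(15470 - 3705156) = -4935547/(-3689686) = -4935547*(-1/3689686) = 4935547/3689686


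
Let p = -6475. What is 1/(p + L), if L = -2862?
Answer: -1/9337 ≈ -0.00010710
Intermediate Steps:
1/(p + L) = 1/(-6475 - 2862) = 1/(-9337) = -1/9337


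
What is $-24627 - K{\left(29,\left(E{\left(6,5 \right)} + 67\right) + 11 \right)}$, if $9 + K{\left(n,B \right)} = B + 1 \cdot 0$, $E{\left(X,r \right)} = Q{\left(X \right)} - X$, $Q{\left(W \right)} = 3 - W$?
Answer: $-24687$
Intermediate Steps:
$E{\left(X,r \right)} = 3 - 2 X$ ($E{\left(X,r \right)} = \left(3 - X\right) - X = 3 - 2 X$)
$K{\left(n,B \right)} = -9 + B$ ($K{\left(n,B \right)} = -9 + \left(B + 1 \cdot 0\right) = -9 + \left(B + 0\right) = -9 + B$)
$-24627 - K{\left(29,\left(E{\left(6,5 \right)} + 67\right) + 11 \right)} = -24627 - \left(-9 + \left(\left(\left(3 - 12\right) + 67\right) + 11\right)\right) = -24627 - \left(-9 + \left(\left(-9 + 67\right) + 11\right)\right) = -24627 - \left(-9 + \left(58 + 11\right)\right) = -24627 - \left(-9 + 69\right) = -24627 - 60 = -24687$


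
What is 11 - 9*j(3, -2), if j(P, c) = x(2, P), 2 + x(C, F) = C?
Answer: 11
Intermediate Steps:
x(C, F) = -2 + C
j(P, c) = 0 (j(P, c) = -2 + 2 = 0)
11 - 9*j(3, -2) = 11 - 9*0 = 11 + 0 = 11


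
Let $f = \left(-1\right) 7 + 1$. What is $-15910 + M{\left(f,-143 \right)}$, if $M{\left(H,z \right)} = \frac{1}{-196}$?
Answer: $- \frac{3118361}{196} \approx -15910.0$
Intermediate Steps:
$f = -6$ ($f = -7 + 1 = -6$)
$M{\left(H,z \right)} = - \frac{1}{196}$
$-15910 + M{\left(f,-143 \right)} = -15910 - \frac{1}{196} = - \frac{3118361}{196}$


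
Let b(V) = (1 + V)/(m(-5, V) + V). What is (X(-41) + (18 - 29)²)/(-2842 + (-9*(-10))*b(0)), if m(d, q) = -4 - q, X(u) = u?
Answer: -160/5729 ≈ -0.027928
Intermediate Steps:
b(V) = -¼ - V/4 (b(V) = (1 + V)/((-4 - V) + V) = (1 + V)/(-4) = (1 + V)*(-¼) = -¼ - V/4)
(X(-41) + (18 - 29)²)/(-2842 + (-9*(-10))*b(0)) = (-41 + (18 - 29)²)/(-2842 + (-9*(-10))*(-¼ - ¼*0)) = (-41 + (-11)²)/(-2842 + 90*(-¼ + 0)) = (-41 + 121)/(-2842 + 90*(-¼)) = 80/(-2842 - 45/2) = 80/(-5729/2) = 80*(-2/5729) = -160/5729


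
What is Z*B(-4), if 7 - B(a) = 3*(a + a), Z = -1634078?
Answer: -50656418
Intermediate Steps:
B(a) = 7 - 6*a (B(a) = 7 - 3*(a + a) = 7 - 3*2*a = 7 - 6*a)
Z*B(-4) = -1634078*(7 - 6*(-4)) = -1634078*(7 + 24) = -1634078*31 = -50656418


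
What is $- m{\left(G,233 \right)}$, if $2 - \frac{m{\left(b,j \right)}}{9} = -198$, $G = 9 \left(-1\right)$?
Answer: $-1800$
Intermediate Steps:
$G = -9$
$m{\left(b,j \right)} = 1800$ ($m{\left(b,j \right)} = 18 - -1782 = 18 + 1782 = 1800$)
$- m{\left(G,233 \right)} = \left(-1\right) 1800 = -1800$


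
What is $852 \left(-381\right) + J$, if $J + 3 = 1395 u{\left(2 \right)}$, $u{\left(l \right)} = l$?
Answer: $-321825$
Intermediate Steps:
$J = 2787$ ($J = -3 + 1395 \cdot 2 = -3 + 2790 = 2787$)
$852 \left(-381\right) + J = 852 \left(-381\right) + 2787 = -324612 + 2787 = -321825$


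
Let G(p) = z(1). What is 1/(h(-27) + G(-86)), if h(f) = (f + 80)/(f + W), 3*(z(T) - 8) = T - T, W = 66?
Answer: 39/365 ≈ 0.10685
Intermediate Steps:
z(T) = 8 (z(T) = 8 + (T - T)/3 = 8 + (⅓)*0 = 8 + 0 = 8)
G(p) = 8
h(f) = (80 + f)/(66 + f) (h(f) = (f + 80)/(f + 66) = (80 + f)/(66 + f))
1/(h(-27) + G(-86)) = 1/((80 - 27)/(66 - 27) + 8) = 1/(53/39 + 8) = 1/(365/39) = 39/365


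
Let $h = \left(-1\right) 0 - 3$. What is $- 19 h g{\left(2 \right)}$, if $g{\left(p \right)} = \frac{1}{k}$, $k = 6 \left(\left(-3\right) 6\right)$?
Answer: $- \frac{19}{36} \approx -0.52778$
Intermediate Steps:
$k = -108$ ($k = 6 \left(-18\right) = -108$)
$g{\left(p \right)} = - \frac{1}{108}$ ($g{\left(p \right)} = \frac{1}{-108} = - \frac{1}{108}$)
$h = -3$ ($h = 0 - 3 = -3$)
$- 19 h g{\left(2 \right)} = \left(-19\right) \left(-3\right) \left(- \frac{1}{108}\right) = 57 \left(- \frac{1}{108}\right) = - \frac{19}{36}$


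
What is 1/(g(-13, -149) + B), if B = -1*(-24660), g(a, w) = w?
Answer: 1/24511 ≈ 4.0798e-5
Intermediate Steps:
B = 24660
1/(g(-13, -149) + B) = 1/(-149 + 24660) = 1/24511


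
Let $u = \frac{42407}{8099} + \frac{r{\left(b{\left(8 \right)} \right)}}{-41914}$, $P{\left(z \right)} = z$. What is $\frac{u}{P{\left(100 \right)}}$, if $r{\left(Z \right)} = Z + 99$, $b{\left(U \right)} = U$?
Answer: $\frac{355316081}{6789229720} \approx 0.052335$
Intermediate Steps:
$r{\left(Z \right)} = 99 + Z$
$u = \frac{1776580405}{339461486}$ ($u = \frac{42407}{8099} + \frac{99 + 8}{-41914} = 42407 \cdot \frac{1}{8099} + 107 \left(- \frac{1}{41914}\right) = \frac{42407}{8099} - \frac{107}{41914} = \frac{1776580405}{339461486} \approx 5.2335$)
$\frac{u}{P{\left(100 \right)}} = \frac{1776580405}{339461486 \cdot 100} = \frac{1776580405}{339461486} \cdot \frac{1}{100} = \frac{355316081}{6789229720}$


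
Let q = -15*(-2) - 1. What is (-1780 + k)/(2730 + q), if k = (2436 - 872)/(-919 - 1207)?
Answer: -61062/94607 ≈ -0.64543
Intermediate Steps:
k = -782/1063 (k = 1564/(-2126) = 1564*(-1/2126) = -782/1063 ≈ -0.73565)
q = 29 (q = 30 - 1 = 29)
(-1780 + k)/(2730 + q) = (-1780 - 782/1063)/(2730 + 29) = -1892922/1063/2759 = -1892922/1063*1/2759 = -61062/94607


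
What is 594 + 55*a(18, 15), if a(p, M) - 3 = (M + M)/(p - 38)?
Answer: 1353/2 ≈ 676.50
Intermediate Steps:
a(p, M) = 3 + 2*M/(-38 + p) (a(p, M) = 3 + (M + M)/(p - 38) = 3 + (2*M)/(-38 + p) = 3 + 2*M/(-38 + p))
594 + 55*a(18, 15) = 594 + 55*((-114 + 2*15 + 3*18)/(-38 + 18)) = 594 + 55*((-114 + 30 + 54)/(-20)) = 594 + 55*(-1/20*(-30)) = 594 + 55*(3/2) = 594 + 165/2 = 1353/2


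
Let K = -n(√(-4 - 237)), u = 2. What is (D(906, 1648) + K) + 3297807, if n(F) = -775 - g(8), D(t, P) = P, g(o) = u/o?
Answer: 13200921/4 ≈ 3.3002e+6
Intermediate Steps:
g(o) = 2/o
n(F) = -3101/4 (n(F) = -775 - 2/8 = -775 - 1*¼ = -775 - ¼ = -3101/4)
K = 3101/4 (K = -1*(-3101/4) = 3101/4 ≈ 775.25)
(D(906, 1648) + K) + 3297807 = (1648 + 3101/4) + 3297807 = 9693/4 + 3297807 = 13200921/4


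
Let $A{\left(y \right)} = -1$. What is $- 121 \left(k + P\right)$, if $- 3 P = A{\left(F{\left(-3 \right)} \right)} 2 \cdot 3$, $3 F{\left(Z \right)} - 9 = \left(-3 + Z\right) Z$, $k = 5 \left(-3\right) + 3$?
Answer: $1210$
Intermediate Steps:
$k = -12$ ($k = -15 + 3 = -12$)
$F{\left(Z \right)} = 3 + \frac{Z \left(-3 + Z\right)}{3}$ ($F{\left(Z \right)} = 3 + \frac{\left(-3 + Z\right) Z}{3} = 3 + \frac{Z \left(-3 + Z\right)}{3}$)
$P = 2$ ($P = - \frac{\left(-1\right) 2 \cdot 3}{3} = - \frac{\left(-2\right) 3}{3} = \left(- \frac{1}{3}\right) \left(-6\right) = 2$)
$- 121 \left(k + P\right) = - 121 \left(-12 + 2\right) = \left(-121\right) \left(-10\right) = 1210$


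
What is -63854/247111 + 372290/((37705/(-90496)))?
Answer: -1665071754798662/1863464051 ≈ -8.9354e+5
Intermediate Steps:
-63854/247111 + 372290/((37705/(-90496))) = -63854*1/247111 + 372290/((37705*(-1/90496))) = -63854/247111 + 372290/(-37705/90496) = -63854/247111 + 372290*(-90496/37705) = -63854/247111 - 6738151168/7541 = -1665071754798662/1863464051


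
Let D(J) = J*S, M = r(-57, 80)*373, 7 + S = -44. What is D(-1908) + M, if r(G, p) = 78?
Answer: 126402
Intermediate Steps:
S = -51 (S = -7 - 44 = -51)
M = 29094 (M = 78*373 = 29094)
D(J) = -51*J (D(J) = J*(-51) = -51*J)
D(-1908) + M = -51*(-1908) + 29094 = 97308 + 29094 = 126402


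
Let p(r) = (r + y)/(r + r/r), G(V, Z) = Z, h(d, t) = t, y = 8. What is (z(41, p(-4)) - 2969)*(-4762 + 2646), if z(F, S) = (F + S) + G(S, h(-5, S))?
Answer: 18603872/3 ≈ 6.2013e+6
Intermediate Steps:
p(r) = (8 + r)/(1 + r) (p(r) = (r + 8)/(r + r/r) = (8 + r)/(r + 1) = (8 + r)/(1 + r))
z(F, S) = F + 2*S (z(F, S) = (F + S) + S = F + 2*S)
(z(41, p(-4)) - 2969)*(-4762 + 2646) = ((41 + 2*((8 - 4)/(1 - 4))) - 2969)*(-4762 + 2646) = ((41 + 2*(4/(-3))) - 2969)*(-2116) = ((41 + 2*(-⅓*4)) - 2969)*(-2116) = ((41 + 2*(-4/3)) - 2969)*(-2116) = ((41 - 8/3) - 2969)*(-2116) = (115/3 - 2969)*(-2116) = -8792/3*(-2116) = 18603872/3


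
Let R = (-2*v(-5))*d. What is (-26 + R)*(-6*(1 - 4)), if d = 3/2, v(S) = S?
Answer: -198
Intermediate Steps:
d = 3/2 (d = 3*(½) = 3/2 ≈ 1.5000)
R = 15 (R = -2*(-5)*(3/2) = 10*(3/2) = 15)
(-26 + R)*(-6*(1 - 4)) = (-26 + 15)*(-6*(1 - 4)) = -(-66)*(-3) = -11*18 = -198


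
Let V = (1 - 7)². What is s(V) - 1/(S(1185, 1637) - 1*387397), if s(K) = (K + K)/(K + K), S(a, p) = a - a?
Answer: 387398/387397 ≈ 1.0000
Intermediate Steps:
S(a, p) = 0
V = 36 (V = (-6)² = 36)
s(K) = 1 (s(K) = (2*K)/((2*K)) = (2*K)*(1/(2*K)) = 1)
s(V) - 1/(S(1185, 1637) - 1*387397) = 1 - 1/(0 - 1*387397) = 1 - 1/(0 - 387397) = 1 - 1/(-387397) = 1 - 1*(-1/387397) = 1 + 1/387397 = 387398/387397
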